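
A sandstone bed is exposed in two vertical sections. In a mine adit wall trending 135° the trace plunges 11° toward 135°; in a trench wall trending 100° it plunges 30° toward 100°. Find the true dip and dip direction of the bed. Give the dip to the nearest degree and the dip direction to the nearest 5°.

Each apparent-dip line lies in the plane. As unit vectors (x east, y north, z up), v₁ plunges 11°→135° and v₂ plunges 30°→100°.
The plane normal is n = v₁ × v₂ ∝ (0.318, 0.184, 0.488).
Dip δ = arctan(|n_h|/n_z) = arctan(0.368/0.488) = 37.0°.
The horizontal component of n points toward azimuth atan2(n_x, n_y) = 60°, the dip direction.

true dip 37°, dip direction 060°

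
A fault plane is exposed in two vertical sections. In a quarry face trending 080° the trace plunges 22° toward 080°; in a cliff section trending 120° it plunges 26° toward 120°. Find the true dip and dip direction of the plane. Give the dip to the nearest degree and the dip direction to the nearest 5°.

true dip 26°, dip direction 115°

Each apparent-dip line lies in the plane. As unit vectors (x east, y north, z up), v₁ plunges 22°→080° and v₂ plunges 26°→120°.
The plane normal is n = v₁ × v₂ ∝ (0.239, -0.109, 0.536).
Dip δ = arctan(|n_h|/n_z) = arctan(0.262/0.536) = 26.1°.
The horizontal component of n points toward azimuth atan2(n_x, n_y) = 114°, the dip direction.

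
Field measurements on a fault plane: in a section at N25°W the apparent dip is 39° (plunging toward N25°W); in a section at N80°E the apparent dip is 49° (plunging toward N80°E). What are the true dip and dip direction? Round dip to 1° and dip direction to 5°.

The two traces are lines in the plane: v₁ = (sin 335°·cos 39°, cos 335°·cos 39°, −sin 39°), v₂ = (sin 80°·cos 49°, cos 80°·cos 49°, −sin 49°).
Cross product v₁ × v₂ gives the pole to the plane: n ∝ (0.460, 0.654, 0.492).
tan δ = √(n_x²+n_y²)/n_z = 0.800/0.492, so δ = 58.4°.
Dip direction = azimuth of (n_x, n_y) = atan2(0.460, 0.654) = 35°.

true dip 58°, dip direction 035°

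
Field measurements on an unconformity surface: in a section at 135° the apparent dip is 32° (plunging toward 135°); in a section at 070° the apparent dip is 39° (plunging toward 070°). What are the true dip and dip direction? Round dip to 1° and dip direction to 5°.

true dip 41°, dip direction 090°

Represent each trace as a vector plunging at its apparent dip toward its trend (east-north-up frame): v₁ = (0.600, -0.600, -0.530), v₂ = (0.730, 0.266, -0.629).
The plane normal is n = v₁ × v₂ ∝ (0.518, -0.010, 0.597).
True dip = arccos(n_z / |n|) = arccos(0.7553) = 41.0°.
The horizontal component of n points toward azimuth atan2(n_x, n_y) = 91°, the dip direction.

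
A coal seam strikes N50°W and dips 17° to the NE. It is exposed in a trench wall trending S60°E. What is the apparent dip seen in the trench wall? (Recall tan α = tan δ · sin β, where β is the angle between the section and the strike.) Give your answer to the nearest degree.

The section lies 10° from the strike.
tan α = tan 17° × sin 10° = 0.3057 × 0.1736 = 0.0531
apparent dip = arctan 0.0531 = 3.04°

3°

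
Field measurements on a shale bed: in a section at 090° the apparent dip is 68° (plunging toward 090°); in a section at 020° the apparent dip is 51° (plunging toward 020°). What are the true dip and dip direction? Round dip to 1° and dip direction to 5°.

true dip 68°, dip direction 080°

The two traces are lines in the plane: v₁ = (sin 90°·cos 68°, cos 90°·cos 68°, −sin 68°), v₂ = (sin 20°·cos 51°, cos 20°·cos 51°, −sin 51°).
Cross product v₁ × v₂ gives the pole to the plane: n ∝ (0.548, 0.092, 0.222).
tan δ = √(n_x²+n_y²)/n_z = 0.556/0.222, so δ = 68.3°.
Dip direction = atan2(0.548, 0.092) = 81° (azimuth of n's horizontal projection).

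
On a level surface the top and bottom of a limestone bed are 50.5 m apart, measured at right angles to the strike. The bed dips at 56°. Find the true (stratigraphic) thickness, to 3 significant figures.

41.9 m

True thickness t = w · sin(dip) = 50.5 × sin 56°
t = 50.5 × 0.8290 = 41.866 m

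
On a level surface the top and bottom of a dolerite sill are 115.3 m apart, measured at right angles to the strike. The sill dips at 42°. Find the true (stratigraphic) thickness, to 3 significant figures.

77.2 m

True thickness t = w · sin(dip) = 115.3 × sin 42°
t = 115.3 × 0.6691 = 77.151 m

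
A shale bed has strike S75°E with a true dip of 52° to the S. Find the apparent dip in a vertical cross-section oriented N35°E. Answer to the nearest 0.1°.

50.3°

The strike is S75°E and the section trends N35°E; the acute angle between them is β = 70°.
tan α = tan 52° × sin 70° = 1.2799 × 0.9397 = 1.2028
apparent dip = arctan 1.2028 = 50.26°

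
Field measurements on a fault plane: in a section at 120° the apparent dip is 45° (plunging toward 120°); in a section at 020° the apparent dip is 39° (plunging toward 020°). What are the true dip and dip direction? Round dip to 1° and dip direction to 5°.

true dip 55°, dip direction 075°

Each apparent-dip line lies in the plane. As unit vectors (x east, y north, z up), v₁ plunges 45°→120° and v₂ plunges 39°→020°.
The plane normal is n = v₁ × v₂ ∝ (0.739, 0.197, 0.541).
True dip = arccos(n_z / |n|) = arccos(0.5776) = 54.7°.
Dip direction = atan2(0.739, 0.197) = 75° (azimuth of n's horizontal projection).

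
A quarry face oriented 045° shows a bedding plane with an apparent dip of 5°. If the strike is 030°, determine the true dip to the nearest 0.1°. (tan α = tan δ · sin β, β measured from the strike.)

The section is 15° from the strike.
tan(true dip) = tan 5° / sin 15° = 0.3380
δ = arctan(0.3380) = 18.68°

18.7°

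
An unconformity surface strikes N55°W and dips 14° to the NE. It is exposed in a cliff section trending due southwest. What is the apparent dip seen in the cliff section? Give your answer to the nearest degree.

14°

Angle between strike (N55°W) and section (due southwest): β = 80°.
tan(apparent dip) = tan 14° · sin 80° = 0.2455
α = arctan(0.2455) = 13.80°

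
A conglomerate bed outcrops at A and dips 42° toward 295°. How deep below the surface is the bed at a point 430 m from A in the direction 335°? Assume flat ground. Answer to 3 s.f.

The hole lies 40° from the dip direction, so the down-dip offset is 430 × cos 40° = 329.40 m.
Depth = down-dip offset × tan(dip) = 329.40 × tan 42° = 329.40 × 0.9004
Depth = 296.59 m

297 m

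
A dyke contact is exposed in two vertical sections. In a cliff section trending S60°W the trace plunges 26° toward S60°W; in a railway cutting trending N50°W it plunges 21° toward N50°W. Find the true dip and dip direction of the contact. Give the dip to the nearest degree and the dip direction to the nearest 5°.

The two traces are lines in the plane: v₁ = (sin 240°·cos 26°, cos 240°·cos 26°, −sin 26°), v₂ = (sin 310°·cos 21°, cos 310°·cos 21°, −sin 21°).
Cross product v₁ × v₂ gives the pole to the plane: n ∝ (-0.424, -0.035, 0.788).
tan δ = √(n_x²+n_y²)/n_z = 0.426/0.788, so δ = 28.4°.
Dip direction = azimuth of (n_x, n_y) = atan2(-0.424, -0.035) = 265°.

true dip 28°, dip direction 265°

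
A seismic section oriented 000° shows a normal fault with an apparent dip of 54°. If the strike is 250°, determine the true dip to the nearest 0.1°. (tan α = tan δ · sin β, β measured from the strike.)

55.7°

β = acute angle between strike 250° and section 000° = 70°.
tan δ = tan α / sin β = tan 54° / sin 70° = 1.3764 / 0.9397 = 1.4647
true dip = arctan 1.4647 = 55.68°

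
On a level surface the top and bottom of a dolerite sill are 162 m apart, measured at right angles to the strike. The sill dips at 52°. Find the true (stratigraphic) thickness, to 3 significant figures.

True thickness t = w · sin(dip) = 162 × sin 52°
t = 162 × 0.7880 = 127.658 m

128 m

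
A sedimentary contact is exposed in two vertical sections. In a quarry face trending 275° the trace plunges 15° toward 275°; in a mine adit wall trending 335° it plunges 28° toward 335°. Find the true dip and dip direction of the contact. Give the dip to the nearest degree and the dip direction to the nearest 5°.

Each apparent-dip line lies in the plane. As unit vectors (x east, y north, z up), v₁ plunges 15°→275° and v₂ plunges 28°→335°.
n = v₁ × v₂ = (-0.168, 0.355, 0.739) (taken with n_z > 0).
tan δ = √(n_x²+n_y²)/n_z = 0.393/0.739, so δ = 28.0°.
The horizontal component of n points toward azimuth atan2(n_x, n_y) = 335°, the dip direction.

true dip 28°, dip direction 335°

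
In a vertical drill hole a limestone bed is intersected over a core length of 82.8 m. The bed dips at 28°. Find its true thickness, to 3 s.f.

True thickness t = h · cos(dip) = 82.8 × cos 28°
t = 82.8 × 0.8829 = 73.108 m

73.1 m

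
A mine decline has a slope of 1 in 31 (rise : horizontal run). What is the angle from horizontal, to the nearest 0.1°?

tan θ = 1/31 = 0.0323
θ = arctan(0.0323) = 1.85°

1.8°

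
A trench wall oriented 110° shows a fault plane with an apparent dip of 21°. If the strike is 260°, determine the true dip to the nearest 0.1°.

37.5°

The section is 30° from the strike.
tan δ = tan α / sin β = tan 21° / sin 30° = 0.3839 / 0.5000 = 0.7677
true dip = arctan 0.7677 = 37.51°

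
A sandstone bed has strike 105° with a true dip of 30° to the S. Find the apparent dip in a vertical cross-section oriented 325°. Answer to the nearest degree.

Angle between strike (105°) and section (325°): β = 40°.
tan α = tan 30° × sin 40° = 0.5774 × 0.6428 = 0.3711
apparent dip = arctan 0.3711 = 20.36°

20°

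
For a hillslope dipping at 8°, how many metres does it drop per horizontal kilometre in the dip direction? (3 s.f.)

drop per km = 1000 × tan 8° = 1000 × 0.1405

141 m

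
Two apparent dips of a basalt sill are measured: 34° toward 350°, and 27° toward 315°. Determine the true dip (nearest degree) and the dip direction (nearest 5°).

true dip 34°, dip direction 355°

Represent each trace as a vector plunging at its apparent dip toward its trend (east-north-up frame): v₁ = (-0.144, 0.816, -0.559), v₂ = (-0.630, 0.630, -0.454).
Cross product v₁ × v₂ gives the pole to the plane: n ∝ (-0.018, 0.287, 0.424).
True dip = arccos(n_z / |n|) = arccos(0.8274) = 34.2°.
Dip direction = azimuth of (n_x, n_y) = atan2(-0.018, 0.287) = 356°.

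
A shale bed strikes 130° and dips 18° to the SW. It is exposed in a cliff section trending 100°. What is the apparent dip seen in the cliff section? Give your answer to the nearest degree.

9°

The strike is 130° and the section trends 100°; the acute angle between them is β = 30°.
tan(apparent dip) = tan 18° · sin 30° = 0.1625
α = arctan(0.1625) = 9.23°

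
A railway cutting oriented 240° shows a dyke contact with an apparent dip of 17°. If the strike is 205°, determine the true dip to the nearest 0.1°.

28.1°

β = acute angle between strike 205° and section 240° = 35°.
tan δ = tan α / sin β = tan 17° / sin 35° = 0.3057 / 0.5736 = 0.5330
δ = arctan(0.5330) = 28.06°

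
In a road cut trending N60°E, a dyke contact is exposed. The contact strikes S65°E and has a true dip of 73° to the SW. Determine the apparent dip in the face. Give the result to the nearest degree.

The section lies 55° from the strike.
tan α = tan 73° × sin 55° = 3.2709 × 0.8192 = 2.6793
α = arctan(2.6793) = 69.53°

70°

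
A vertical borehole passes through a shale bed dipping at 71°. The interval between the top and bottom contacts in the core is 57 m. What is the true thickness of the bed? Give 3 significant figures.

True thickness t = h · cos(dip) = 57 × cos 71°
t = 57 × 0.3256 = 18.557 m

18.6 m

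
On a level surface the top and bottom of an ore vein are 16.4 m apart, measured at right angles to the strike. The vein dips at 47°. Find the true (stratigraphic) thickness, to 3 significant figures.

True thickness t = w · sin(dip) = 16.4 × sin 47°
t = 16.4 × 0.7314 = 11.994 m

12.0 m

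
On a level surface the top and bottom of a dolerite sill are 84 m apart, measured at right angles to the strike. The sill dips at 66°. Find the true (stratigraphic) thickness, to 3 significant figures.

True thickness t = w · sin(dip) = 84 × sin 66°
t = 84 × 0.9135 = 76.738 m

76.7 m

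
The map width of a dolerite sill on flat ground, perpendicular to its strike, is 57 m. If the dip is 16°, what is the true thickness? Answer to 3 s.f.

True thickness t = w · sin(dip) = 57 × sin 16°
t = 57 × 0.2756 = 15.711 m

15.7 m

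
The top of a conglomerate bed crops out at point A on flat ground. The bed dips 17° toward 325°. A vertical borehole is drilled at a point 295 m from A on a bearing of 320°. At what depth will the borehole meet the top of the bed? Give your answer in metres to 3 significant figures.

The hole lies 5° from the dip direction, so the down-dip offset is 295 × cos 5° = 293.88 m.
Depth = down-dip offset × tan(dip) = 293.88 × tan 17° = 293.88 × 0.3057
Depth = 89.85 m

89.8 m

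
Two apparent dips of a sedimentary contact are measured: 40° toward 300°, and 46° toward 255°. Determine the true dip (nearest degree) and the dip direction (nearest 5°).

true dip 46°, dip direction 265°

Represent each trace as a vector plunging at its apparent dip toward its trend (east-north-up frame): v₁ = (-0.663, 0.383, -0.643), v₂ = (-0.671, -0.180, -0.719).
n = v₁ × v₂ = (-0.391, -0.046, 0.376) (taken with n_z > 0).
tan δ = √(n_x²+n_y²)/n_z = 0.394/0.376, so δ = 46.3°.
Dip direction = azimuth of (n_x, n_y) = atan2(-0.391, -0.046) = 263°.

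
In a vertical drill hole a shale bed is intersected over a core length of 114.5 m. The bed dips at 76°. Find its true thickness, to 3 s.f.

True thickness t = h · cos(dip) = 114.5 × cos 76°
t = 114.5 × 0.2419 = 27.700 m

27.7 m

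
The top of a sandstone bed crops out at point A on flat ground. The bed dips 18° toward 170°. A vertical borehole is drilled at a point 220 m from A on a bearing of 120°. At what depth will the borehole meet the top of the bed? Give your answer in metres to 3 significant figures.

The hole lies 50° from the dip direction, so the down-dip offset is 220 × cos 50° = 141.41 m.
Depth = down-dip offset × tan(dip) = 141.41 × tan 18° = 141.41 × 0.3249
Depth = 45.95 m

45.9 m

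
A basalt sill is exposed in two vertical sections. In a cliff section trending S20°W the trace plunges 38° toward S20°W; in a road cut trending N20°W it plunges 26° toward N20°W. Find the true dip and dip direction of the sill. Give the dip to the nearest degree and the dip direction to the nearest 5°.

The two traces are lines in the plane: v₁ = (sin 200°·cos 38°, cos 200°·cos 38°, −sin 38°), v₂ = (sin 340°·cos 26°, cos 340°·cos 26°, −sin 26°).
Cross product v₁ × v₂ gives the pole to the plane: n ∝ (-0.845, -0.071, 0.455).
tan δ = √(n_x²+n_y²)/n_z = 0.848/0.455, so δ = 61.8°.
Dip direction = atan2(-0.845, -0.071) = 265° (azimuth of n's horizontal projection).

true dip 62°, dip direction 265°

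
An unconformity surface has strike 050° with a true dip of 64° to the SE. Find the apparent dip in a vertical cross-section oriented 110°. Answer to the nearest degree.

61°

The section lies 60° from the strike.
tan α = tan 64° × sin 60° = 2.0503 × 0.8660 = 1.7756
apparent dip = arctan 1.7756 = 60.61°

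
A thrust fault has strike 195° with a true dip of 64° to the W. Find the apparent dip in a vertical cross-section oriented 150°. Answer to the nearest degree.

The section lies 45° from the strike.
tan α = tan 64° × sin 45° = 2.0503 × 0.7071 = 1.4498
apparent dip = arctan 1.4498 = 55.40°

55°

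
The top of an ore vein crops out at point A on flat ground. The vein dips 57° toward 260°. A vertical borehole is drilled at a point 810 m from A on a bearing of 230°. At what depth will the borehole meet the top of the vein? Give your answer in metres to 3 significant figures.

The hole lies 30° from the dip direction, so the down-dip offset is 810 × cos 30° = 701.48 m.
Depth = down-dip offset × tan(dip) = 701.48 × tan 57° = 701.48 × 1.5399
Depth = 1080.19 m

1080 m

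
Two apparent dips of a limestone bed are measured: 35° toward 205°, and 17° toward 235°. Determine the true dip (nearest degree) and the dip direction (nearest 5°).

Each apparent-dip line lies in the plane. As unit vectors (x east, y north, z up), v₁ plunges 35°→205° and v₂ plunges 17°→235°.
n = v₁ × v₂ = (0.098, -0.348, 0.392) (taken with n_z > 0).
True dip = arccos(n_z / |n|) = arccos(0.7348) = 42.7°.
The horizontal component of n points toward azimuth atan2(n_x, n_y) = 164°, the dip direction.

true dip 43°, dip direction 165°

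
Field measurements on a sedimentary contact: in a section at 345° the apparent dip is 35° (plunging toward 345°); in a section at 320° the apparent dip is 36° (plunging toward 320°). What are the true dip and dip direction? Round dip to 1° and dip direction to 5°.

Represent each trace as a vector plunging at its apparent dip toward its trend (east-north-up frame): v₁ = (-0.212, 0.791, -0.574), v₂ = (-0.520, 0.620, -0.588).
n = v₁ × v₂ = (-0.110, 0.174, 0.280) (taken with n_z > 0).
True dip = arccos(n_z / |n|) = arccos(0.8064) = 36.2°.
Dip direction = atan2(-0.110, 0.174) = 328° (azimuth of n's horizontal projection).

true dip 36°, dip direction 330°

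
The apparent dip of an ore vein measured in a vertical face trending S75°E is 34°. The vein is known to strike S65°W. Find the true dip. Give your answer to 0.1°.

46.4°

β = acute angle between strike S65°W and section S75°E = 40°.
tan(true dip) = tan 34° / sin 40° = 1.0493
true dip = arctan 1.0493 = 46.38°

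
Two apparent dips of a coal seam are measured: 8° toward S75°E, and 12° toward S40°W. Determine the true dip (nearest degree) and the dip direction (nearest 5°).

true dip 18°, dip direction 170°

The two traces are lines in the plane: v₁ = (sin 105°·cos 8°, cos 105°·cos 8°, −sin 8°), v₂ = (sin 220°·cos 12°, cos 220°·cos 12°, −sin 12°).
The plane normal is n = v₁ × v₂ ∝ (0.051, -0.286, 0.878).
True dip = arccos(n_z / |n|) = arccos(0.9492) = 18.3°.
The horizontal component of n points toward azimuth atan2(n_x, n_y) = 170°, the dip direction.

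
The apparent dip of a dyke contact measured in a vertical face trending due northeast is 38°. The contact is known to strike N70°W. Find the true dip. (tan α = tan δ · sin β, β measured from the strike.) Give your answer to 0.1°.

β = acute angle between strike N70°W and section due northeast = 65°.
tan(true dip) = tan 38° / sin 65° = 0.8621
δ = arctan(0.8621) = 40.76°

40.8°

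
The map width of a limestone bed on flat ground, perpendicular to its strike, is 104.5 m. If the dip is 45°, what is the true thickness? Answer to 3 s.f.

True thickness t = w · sin(dip) = 104.5 × sin 45°
t = 104.5 × 0.7071 = 73.893 m

73.9 m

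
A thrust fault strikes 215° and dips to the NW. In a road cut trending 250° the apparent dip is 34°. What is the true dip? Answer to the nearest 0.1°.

49.6°

The section is 35° from the strike.
tan δ = tan α / sin β = tan 34° / sin 35° = 0.6745 / 0.5736 = 1.1760
true dip = arctan 1.1760 = 49.62°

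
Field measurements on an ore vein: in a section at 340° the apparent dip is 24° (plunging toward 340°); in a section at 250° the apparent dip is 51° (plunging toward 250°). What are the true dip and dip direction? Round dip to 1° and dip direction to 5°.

Each apparent-dip line lies in the plane. As unit vectors (x east, y north, z up), v₁ plunges 24°→340° and v₂ plunges 51°→250°.
n = v₁ × v₂ = (-0.755, -0.002, 0.575) (taken with n_z > 0).
True dip = arccos(n_z / |n|) = arccos(0.6060) = 52.7°.
Dip direction = atan2(-0.755, -0.002) = 270° (azimuth of n's horizontal projection).

true dip 53°, dip direction 270°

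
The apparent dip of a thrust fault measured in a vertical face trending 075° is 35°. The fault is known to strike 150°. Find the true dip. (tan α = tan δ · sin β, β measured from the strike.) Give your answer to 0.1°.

35.9°

The section is 75° from the strike.
tan(true dip) = tan 35° / sin 75° = 0.7249
true dip = arctan 0.7249 = 35.94°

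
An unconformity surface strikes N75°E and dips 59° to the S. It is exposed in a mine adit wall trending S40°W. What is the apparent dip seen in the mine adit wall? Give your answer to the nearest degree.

44°

The section lies 35° from the strike.
tan(apparent dip) = tan 59° · sin 35° = 0.9546
α = arctan(0.9546) = 43.67°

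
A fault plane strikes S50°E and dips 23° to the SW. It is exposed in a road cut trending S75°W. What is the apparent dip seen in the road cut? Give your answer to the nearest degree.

The section lies 55° from the strike.
tan(apparent dip) = tan 23° · sin 55° = 0.3477
apparent dip = arctan 0.3477 = 19.17°

19°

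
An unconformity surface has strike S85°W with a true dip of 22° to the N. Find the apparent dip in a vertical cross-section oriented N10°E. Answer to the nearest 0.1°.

21.3°

Angle between strike (S85°W) and section (N10°E): β = 75°.
tan α = tan 22° × sin 75° = 0.4040 × 0.9659 = 0.3903
α = arctan(0.3903) = 21.32°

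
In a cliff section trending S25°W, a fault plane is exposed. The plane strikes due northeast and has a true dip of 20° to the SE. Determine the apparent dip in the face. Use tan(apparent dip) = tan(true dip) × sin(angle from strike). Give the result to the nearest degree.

The strike is due northeast and the section trends S25°W; the acute angle between them is β = 20°.
tan α = tan 20° × sin 20° = 0.3640 × 0.3420 = 0.1245
α = arctan(0.1245) = 7.10°

7°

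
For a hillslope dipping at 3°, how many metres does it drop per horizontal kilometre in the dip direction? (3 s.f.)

52.4 m

drop per km = 1000 × tan 3° = 1000 × 0.0524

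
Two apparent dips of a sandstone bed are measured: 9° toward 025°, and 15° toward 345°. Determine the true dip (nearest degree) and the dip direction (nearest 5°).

Represent each trace as a vector plunging at its apparent dip toward its trend (east-north-up frame): v₁ = (0.417, 0.895, -0.156), v₂ = (-0.250, 0.933, -0.259).
The plane normal is n = v₁ × v₂ ∝ (-0.086, 0.147, 0.613).
True dip = arccos(n_z / |n|) = arccos(0.9635) = 15.5°.
Dip direction = atan2(-0.086, 0.147) = 330° (azimuth of n's horizontal projection).

true dip 16°, dip direction 330°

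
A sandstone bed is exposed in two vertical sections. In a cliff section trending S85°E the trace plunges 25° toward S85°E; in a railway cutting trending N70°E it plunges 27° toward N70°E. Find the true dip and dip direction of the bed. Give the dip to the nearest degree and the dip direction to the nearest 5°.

true dip 27°, dip direction 070°

Each apparent-dip line lies in the plane. As unit vectors (x east, y north, z up), v₁ plunges 25°→S85°E and v₂ plunges 27°→N70°E.
n = v₁ × v₂ = (0.165, 0.056, 0.341) (taken with n_z > 0).
Dip δ = arctan(|n_h|/n_z) = arctan(0.174/0.341) = 27.0°.
The horizontal component of n points toward azimuth atan2(n_x, n_y) = 71°, the dip direction.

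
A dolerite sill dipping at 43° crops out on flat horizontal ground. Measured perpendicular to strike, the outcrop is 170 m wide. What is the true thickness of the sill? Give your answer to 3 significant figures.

True thickness t = w · sin(dip) = 170 × sin 43°
t = 170 × 0.6820 = 115.940 m

116 m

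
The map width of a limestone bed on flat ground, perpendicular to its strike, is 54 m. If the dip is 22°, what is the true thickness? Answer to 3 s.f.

True thickness t = w · sin(dip) = 54 × sin 22°
t = 54 × 0.3746 = 20.229 m

20.2 m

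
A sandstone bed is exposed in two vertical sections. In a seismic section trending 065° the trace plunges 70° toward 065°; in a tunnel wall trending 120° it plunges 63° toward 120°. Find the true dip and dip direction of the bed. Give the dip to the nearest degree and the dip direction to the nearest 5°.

true dip 70°, dip direction 075°

Represent each trace as a vector plunging at its apparent dip toward its trend (east-north-up frame): v₁ = (0.310, 0.145, -0.940), v₂ = (0.393, -0.227, -0.891).
The plane normal is n = v₁ × v₂ ∝ (0.342, 0.093, 0.127).
True dip = arccos(n_z / |n|) = arccos(0.3376) = 70.3°.
Dip direction = azimuth of (n_x, n_y) = atan2(0.342, 0.093) = 75°.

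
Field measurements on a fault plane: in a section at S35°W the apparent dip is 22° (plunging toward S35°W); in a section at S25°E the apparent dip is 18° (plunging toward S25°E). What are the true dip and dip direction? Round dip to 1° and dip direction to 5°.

Each apparent-dip line lies in the plane. As unit vectors (x east, y north, z up), v₁ plunges 22°→S35°W and v₂ plunges 18°→S25°E.
n = v₁ × v₂ = (-0.088, -0.315, 0.764) (taken with n_z > 0).
tan δ = √(n_x²+n_y²)/n_z = 0.327/0.764, so δ = 23.2°.
Dip direction = azimuth of (n_x, n_y) = atan2(-0.088, -0.315) = 196°.

true dip 23°, dip direction 195°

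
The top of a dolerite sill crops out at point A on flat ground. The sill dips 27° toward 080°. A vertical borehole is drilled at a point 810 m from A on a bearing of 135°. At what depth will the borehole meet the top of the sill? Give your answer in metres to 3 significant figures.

The hole lies 55° from the dip direction, so the down-dip offset is 810 × cos 55° = 464.60 m.
Depth = down-dip offset × tan(dip) = 464.60 × tan 27° = 464.60 × 0.5095
Depth = 236.72 m

237 m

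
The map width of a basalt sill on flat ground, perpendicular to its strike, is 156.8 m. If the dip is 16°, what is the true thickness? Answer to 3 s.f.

True thickness t = w · sin(dip) = 156.8 × sin 16°
t = 156.8 × 0.2756 = 43.220 m

43.2 m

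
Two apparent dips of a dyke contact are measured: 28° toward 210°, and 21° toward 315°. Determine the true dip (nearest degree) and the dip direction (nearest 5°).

Each apparent-dip line lies in the plane. As unit vectors (x east, y north, z up), v₁ plunges 28°→210° and v₂ plunges 21°→315°.
The plane normal is n = v₁ × v₂ ∝ (-0.584, -0.152, 0.796).
tan δ = √(n_x²+n_y²)/n_z = 0.603/0.796, so δ = 37.2°.
Dip direction = atan2(-0.584, -0.152) = 255° (azimuth of n's horizontal projection).

true dip 37°, dip direction 255°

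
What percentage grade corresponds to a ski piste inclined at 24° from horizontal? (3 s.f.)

grade % = 100 × tan 24° = 100 × 0.4452

44.5%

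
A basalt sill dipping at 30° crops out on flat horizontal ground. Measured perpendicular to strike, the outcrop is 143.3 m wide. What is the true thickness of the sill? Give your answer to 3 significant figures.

71.6 m

True thickness t = w · sin(dip) = 143.3 × sin 30°
t = 143.3 × 0.5000 = 71.650 m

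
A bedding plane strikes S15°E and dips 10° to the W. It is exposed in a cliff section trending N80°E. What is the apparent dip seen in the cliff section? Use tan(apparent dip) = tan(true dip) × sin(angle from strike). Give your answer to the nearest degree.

The strike is S15°E and the section trends N80°E; the acute angle between them is β = 85°.
tan(apparent dip) = tan 10° · sin 85° = 0.1757
α = arctan(0.1757) = 9.96°

10°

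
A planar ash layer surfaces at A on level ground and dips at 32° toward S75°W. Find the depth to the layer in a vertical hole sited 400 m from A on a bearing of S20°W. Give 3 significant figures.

The hole lies 55° from the dip direction, so the down-dip offset is 400 × cos 55° = 229.43 m.
Depth = down-dip offset × tan(dip) = 229.43 × tan 32° = 229.43 × 0.6249
Depth = 143.36 m

143 m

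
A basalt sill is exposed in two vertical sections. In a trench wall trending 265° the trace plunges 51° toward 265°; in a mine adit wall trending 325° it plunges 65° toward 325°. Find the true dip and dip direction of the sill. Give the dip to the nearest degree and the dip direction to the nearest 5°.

true dip 65°, dip direction 320°

Each apparent-dip line lies in the plane. As unit vectors (x east, y north, z up), v₁ plunges 51°→265° and v₂ plunges 65°→325°.
Cross product v₁ × v₂ gives the pole to the plane: n ∝ (-0.319, 0.380, 0.230).
Dip δ = arctan(|n_h|/n_z) = arctan(0.496/0.230) = 65.1°.
The horizontal component of n points toward azimuth atan2(n_x, n_y) = 320°, the dip direction.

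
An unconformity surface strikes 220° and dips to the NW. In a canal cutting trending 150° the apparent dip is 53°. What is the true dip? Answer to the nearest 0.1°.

β = acute angle between strike 220° and section 150° = 70°.
tan(true dip) = tan 53° / sin 70° = 1.4122
δ = arctan(1.4122) = 54.70°

54.7°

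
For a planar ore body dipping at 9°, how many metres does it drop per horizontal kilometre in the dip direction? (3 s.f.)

158 m

drop per km = 1000 × tan 9° = 1000 × 0.1584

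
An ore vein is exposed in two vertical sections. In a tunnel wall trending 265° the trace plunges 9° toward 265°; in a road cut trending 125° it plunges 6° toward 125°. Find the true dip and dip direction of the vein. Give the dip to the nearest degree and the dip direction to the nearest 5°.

Each apparent-dip line lies in the plane. As unit vectors (x east, y north, z up), v₁ plunges 9°→265° and v₂ plunges 6°→125°.
The plane normal is n = v₁ × v₂ ∝ (-0.080, -0.230, 0.631).
tan δ = √(n_x²+n_y²)/n_z = 0.244/0.631, so δ = 21.1°.
The horizontal component of n points toward azimuth atan2(n_x, n_y) = 199°, the dip direction.

true dip 21°, dip direction 200°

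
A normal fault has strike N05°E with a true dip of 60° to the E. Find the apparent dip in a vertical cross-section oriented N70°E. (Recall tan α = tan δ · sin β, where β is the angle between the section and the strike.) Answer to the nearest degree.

The section lies 65° from the strike.
tan α = tan 60° × sin 65° = 1.7321 × 0.9063 = 1.5698
apparent dip = arctan 1.5698 = 57.50°

58°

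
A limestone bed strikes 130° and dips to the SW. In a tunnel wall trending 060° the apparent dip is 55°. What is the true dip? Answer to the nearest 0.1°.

56.7°

β = acute angle between strike 130° and section 060° = 70°.
tan(true dip) = tan 55° / sin 70° = 1.5198
true dip = arctan 1.5198 = 56.66°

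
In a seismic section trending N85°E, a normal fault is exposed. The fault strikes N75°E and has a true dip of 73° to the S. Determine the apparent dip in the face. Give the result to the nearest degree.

30°

Angle between strike (N75°E) and section (N85°E): β = 10°.
tan α = tan 73° × sin 10° = 3.2709 × 0.1736 = 0.5680
α = arctan(0.5680) = 29.60°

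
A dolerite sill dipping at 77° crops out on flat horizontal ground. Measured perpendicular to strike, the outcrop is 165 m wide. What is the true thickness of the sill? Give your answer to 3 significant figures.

True thickness t = w · sin(dip) = 165 × sin 77°
t = 165 × 0.9744 = 160.771 m

161 m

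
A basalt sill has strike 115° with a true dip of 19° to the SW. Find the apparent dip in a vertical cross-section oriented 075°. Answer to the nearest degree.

The section lies 40° from the strike.
tan(apparent dip) = tan 19° · sin 40° = 0.2213
apparent dip = arctan 0.2213 = 12.48°

12°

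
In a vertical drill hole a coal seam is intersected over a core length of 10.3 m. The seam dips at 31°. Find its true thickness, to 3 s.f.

8.83 m

True thickness t = h · cos(dip) = 10.3 × cos 31°
t = 10.3 × 0.8572 = 8.829 m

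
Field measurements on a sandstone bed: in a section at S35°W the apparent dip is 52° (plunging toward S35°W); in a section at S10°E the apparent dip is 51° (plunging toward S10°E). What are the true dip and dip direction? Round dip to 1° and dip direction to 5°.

The two traces are lines in the plane: v₁ = (sin 215°·cos 52°, cos 215°·cos 52°, −sin 52°), v₂ = (sin 170°·cos 51°, cos 170°·cos 51°, −sin 51°).
n = v₁ × v₂ = (-0.096, -0.361, 0.274) (taken with n_z > 0).
True dip = arccos(n_z / |n|) = arccos(0.5917) = 53.7°.
Dip direction = atan2(-0.096, -0.361) = 195° (azimuth of n's horizontal projection).

true dip 54°, dip direction 195°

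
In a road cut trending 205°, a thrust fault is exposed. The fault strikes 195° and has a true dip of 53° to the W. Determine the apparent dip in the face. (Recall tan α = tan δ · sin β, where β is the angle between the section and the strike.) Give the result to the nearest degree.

Angle between strike (195°) and section (205°): β = 10°.
tan α = tan 53° × sin 10° = 1.3270 × 0.1736 = 0.2304
α = arctan(0.2304) = 12.98°

13°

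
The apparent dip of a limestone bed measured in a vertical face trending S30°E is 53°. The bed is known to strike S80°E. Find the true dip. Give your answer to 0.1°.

60.0°

β = acute angle between strike S80°E and section S30°E = 50°.
tan(true dip) = tan 53° / sin 50° = 1.7323
true dip = arctan 1.7323 = 60.00°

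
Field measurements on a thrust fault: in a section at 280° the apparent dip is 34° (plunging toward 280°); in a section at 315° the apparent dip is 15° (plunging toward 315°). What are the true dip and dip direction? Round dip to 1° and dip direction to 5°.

Each apparent-dip line lies in the plane. As unit vectors (x east, y north, z up), v₁ plunges 34°→280° and v₂ plunges 15°→315°.
The plane normal is n = v₁ × v₂ ∝ (-0.345, -0.171, 0.459).
True dip = arccos(n_z / |n|) = arccos(0.7667) = 39.9°.
Dip direction = azimuth of (n_x, n_y) = atan2(-0.345, -0.171) = 244°.

true dip 40°, dip direction 245°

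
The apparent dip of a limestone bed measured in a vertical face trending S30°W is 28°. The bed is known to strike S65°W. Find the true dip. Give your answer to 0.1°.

42.8°

The section is 35° from the strike.
tan δ = tan α / sin β = tan 28° / sin 35° = 0.5317 / 0.5736 = 0.9270
δ = arctan(0.9270) = 42.83°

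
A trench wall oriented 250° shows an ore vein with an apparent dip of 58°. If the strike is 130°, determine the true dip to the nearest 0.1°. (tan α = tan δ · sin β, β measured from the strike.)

61.6°

β = acute angle between strike 130° and section 250° = 60°.
tan δ = tan α / sin β = tan 58° / sin 60° = 1.6003 / 0.8660 = 1.8479
true dip = arctan 1.8479 = 61.58°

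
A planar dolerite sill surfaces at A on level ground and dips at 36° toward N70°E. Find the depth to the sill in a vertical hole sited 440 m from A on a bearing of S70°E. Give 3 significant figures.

245 m

The hole lies 40° from the dip direction, so the down-dip offset is 440 × cos 40° = 337.06 m.
Depth = down-dip offset × tan(dip) = 337.06 × tan 36° = 337.06 × 0.7265
Depth = 244.89 m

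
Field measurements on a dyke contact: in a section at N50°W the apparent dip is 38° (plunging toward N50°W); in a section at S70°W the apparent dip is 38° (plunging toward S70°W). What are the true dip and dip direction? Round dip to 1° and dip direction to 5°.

The two traces are lines in the plane: v₁ = (sin 310°·cos 38°, cos 310°·cos 38°, −sin 38°), v₂ = (sin 250°·cos 38°, cos 250°·cos 38°, −sin 38°).
The plane normal is n = v₁ × v₂ ∝ (-0.478, 0.084, 0.538).
tan δ = √(n_x²+n_y²)/n_z = 0.485/0.538, so δ = 42.1°.
The horizontal component of n points toward azimuth atan2(n_x, n_y) = 280°, the dip direction.

true dip 42°, dip direction 280°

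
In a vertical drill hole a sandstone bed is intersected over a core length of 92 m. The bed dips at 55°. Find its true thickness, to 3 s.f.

52.8 m

True thickness t = h · cos(dip) = 92 × cos 55°
t = 92 × 0.5736 = 52.769 m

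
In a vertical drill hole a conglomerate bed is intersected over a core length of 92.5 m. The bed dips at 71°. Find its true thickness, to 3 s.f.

30.1 m

True thickness t = h · cos(dip) = 92.5 × cos 71°
t = 92.5 × 0.3256 = 30.115 m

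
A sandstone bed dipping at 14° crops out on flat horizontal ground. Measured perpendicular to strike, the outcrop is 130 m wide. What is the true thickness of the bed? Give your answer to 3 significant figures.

True thickness t = w · sin(dip) = 130 × sin 14°
t = 130 × 0.2419 = 31.450 m

31.4 m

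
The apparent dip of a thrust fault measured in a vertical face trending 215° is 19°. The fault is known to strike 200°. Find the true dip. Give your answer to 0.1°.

53.1°

The section is 15° from the strike.
tan δ = tan α / sin β = tan 19° / sin 15° = 0.3443 / 0.2588 = 1.3304
δ = arctan(1.3304) = 53.07°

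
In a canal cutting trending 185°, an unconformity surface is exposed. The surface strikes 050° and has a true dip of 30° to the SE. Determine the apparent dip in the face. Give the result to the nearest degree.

22°

Angle between strike (050°) and section (185°): β = 45°.
tan α = tan 30° × sin 45° = 0.5774 × 0.7071 = 0.4082
α = arctan(0.4082) = 22.21°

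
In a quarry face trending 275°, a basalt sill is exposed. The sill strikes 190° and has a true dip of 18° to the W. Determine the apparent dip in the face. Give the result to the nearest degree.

The strike is 190° and the section trends 275°; the acute angle between them is β = 85°.
tan α = tan 18° × sin 85° = 0.3249 × 0.9962 = 0.3237
α = arctan(0.3237) = 17.94°

18°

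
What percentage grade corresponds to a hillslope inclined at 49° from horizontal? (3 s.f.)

grade % = 100 × tan 49° = 100 × 1.1504

115%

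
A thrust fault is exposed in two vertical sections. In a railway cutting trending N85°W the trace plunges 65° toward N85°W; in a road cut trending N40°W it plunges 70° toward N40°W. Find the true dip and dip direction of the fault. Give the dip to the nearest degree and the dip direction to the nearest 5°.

true dip 70°, dip direction 315°

The two traces are lines in the plane: v₁ = (sin 275°·cos 65°, cos 275°·cos 65°, −sin 65°), v₂ = (sin 320°·cos 70°, cos 320°·cos 70°, −sin 70°).
The plane normal is n = v₁ × v₂ ∝ (-0.203, 0.196, 0.102).
tan δ = √(n_x²+n_y²)/n_z = 0.282/0.102, so δ = 70.1°.
Dip direction = azimuth of (n_x, n_y) = atan2(-0.203, 0.196) = 314°.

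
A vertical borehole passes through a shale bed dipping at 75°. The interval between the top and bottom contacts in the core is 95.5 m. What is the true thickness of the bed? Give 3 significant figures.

True thickness t = h · cos(dip) = 95.5 × cos 75°
t = 95.5 × 0.2588 = 24.717 m

24.7 m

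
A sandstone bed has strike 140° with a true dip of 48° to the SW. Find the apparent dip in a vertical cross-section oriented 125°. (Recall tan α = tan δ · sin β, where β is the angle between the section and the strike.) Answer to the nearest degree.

The section lies 15° from the strike.
tan α = tan 48° × sin 15° = 1.1106 × 0.2588 = 0.2874
apparent dip = arctan 0.2874 = 16.04°

16°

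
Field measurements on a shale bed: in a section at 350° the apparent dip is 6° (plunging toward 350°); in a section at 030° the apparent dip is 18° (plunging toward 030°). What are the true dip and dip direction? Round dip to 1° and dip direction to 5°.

Each apparent-dip line lies in the plane. As unit vectors (x east, y north, z up), v₁ plunges 6°→350° and v₂ plunges 18°→030°.
n = v₁ × v₂ = (0.217, 0.103, 0.608) (taken with n_z > 0).
Dip δ = arctan(|n_h|/n_z) = arctan(0.240/0.608) = 21.5°.
Dip direction = atan2(0.217, 0.103) = 65° (azimuth of n's horizontal projection).

true dip 22°, dip direction 065°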